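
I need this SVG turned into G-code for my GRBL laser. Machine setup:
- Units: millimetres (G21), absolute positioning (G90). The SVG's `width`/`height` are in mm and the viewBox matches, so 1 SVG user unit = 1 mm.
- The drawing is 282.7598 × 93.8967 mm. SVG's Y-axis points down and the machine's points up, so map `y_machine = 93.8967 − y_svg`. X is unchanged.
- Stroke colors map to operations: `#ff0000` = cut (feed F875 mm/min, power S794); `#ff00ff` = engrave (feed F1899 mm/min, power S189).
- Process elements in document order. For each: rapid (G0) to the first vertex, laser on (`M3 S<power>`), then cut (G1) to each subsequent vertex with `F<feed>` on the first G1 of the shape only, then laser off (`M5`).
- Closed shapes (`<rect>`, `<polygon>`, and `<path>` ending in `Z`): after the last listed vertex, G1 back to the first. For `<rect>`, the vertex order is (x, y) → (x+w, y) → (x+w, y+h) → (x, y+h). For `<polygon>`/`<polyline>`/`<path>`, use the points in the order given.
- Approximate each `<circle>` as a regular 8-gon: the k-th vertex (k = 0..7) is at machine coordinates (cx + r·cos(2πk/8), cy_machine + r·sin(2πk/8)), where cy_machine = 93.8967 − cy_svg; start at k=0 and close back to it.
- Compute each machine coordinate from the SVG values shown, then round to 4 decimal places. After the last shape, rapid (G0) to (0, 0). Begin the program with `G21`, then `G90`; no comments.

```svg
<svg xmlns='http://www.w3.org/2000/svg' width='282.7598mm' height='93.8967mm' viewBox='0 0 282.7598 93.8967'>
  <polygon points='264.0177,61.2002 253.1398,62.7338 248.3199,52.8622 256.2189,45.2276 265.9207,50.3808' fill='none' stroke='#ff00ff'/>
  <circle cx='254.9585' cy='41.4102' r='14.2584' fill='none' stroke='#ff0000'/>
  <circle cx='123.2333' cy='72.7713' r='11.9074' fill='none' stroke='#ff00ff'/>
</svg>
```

G21
G90
G0 X264.0177 Y32.6965
M3 S189
G1 X253.1398 Y31.1629 F1899
G1 X248.3199 Y41.0345
G1 X256.2189 Y48.6691
G1 X265.9207 Y43.5159
G1 X264.0177 Y32.6965
M5
G0 X269.2169 Y52.4865
M3 S794
G1 X265.0407 Y62.5687 F875
G1 X254.9585 Y66.7449
G1 X244.8763 Y62.5687
G1 X240.7001 Y52.4865
G1 X244.8763 Y42.4043
G1 X254.9585 Y38.2281
G1 X265.0407 Y42.4043
G1 X269.2169 Y52.4865
M5
G0 X135.1407 Y21.1254
M3 S189
G1 X131.6531 Y29.5452 F1899
G1 X123.2333 Y33.0328
G1 X114.8135 Y29.5452
G1 X111.3259 Y21.1254
G1 X114.8135 Y12.7056
G1 X123.2333 Y9.2180
G1 X131.6531 Y12.7056
G1 X135.1407 Y21.1254
M5
G0 X0.0000 Y0.0000

1 u = 1 mm; y_m = 93.8967 − y.

[1] `<polygon>` regular polygon, #ff00ff→engrave S189 F1899: (264.0177,32.6965) → (253.1398,31.1629) → (248.3199,41.0345) → (256.2189,48.6691) → (265.9207,43.5159) → (264.0177,32.6965) (closed)

[2] `<circle>` circle, #ff0000→cut S794 F875: (269.2169,52.4865) → (265.0407,62.5687) → (254.9585,66.7449) → (244.8763,62.5687) → (240.7001,52.4865) → (244.8763,42.4043) → (254.9585,38.2281) → (265.0407,42.4043) → (269.2169,52.4865) (closed)

[3] `<circle>` circle, #ff00ff→engrave S189 F1899: (135.1407,21.1254) → (131.6531,29.5452) → (123.2333,33.0328) → (114.8135,29.5452) → (111.3259,21.1254) → (114.8135,12.7056) → (123.2333,9.2180) → (131.6531,12.7056) → (135.1407,21.1254) (closed)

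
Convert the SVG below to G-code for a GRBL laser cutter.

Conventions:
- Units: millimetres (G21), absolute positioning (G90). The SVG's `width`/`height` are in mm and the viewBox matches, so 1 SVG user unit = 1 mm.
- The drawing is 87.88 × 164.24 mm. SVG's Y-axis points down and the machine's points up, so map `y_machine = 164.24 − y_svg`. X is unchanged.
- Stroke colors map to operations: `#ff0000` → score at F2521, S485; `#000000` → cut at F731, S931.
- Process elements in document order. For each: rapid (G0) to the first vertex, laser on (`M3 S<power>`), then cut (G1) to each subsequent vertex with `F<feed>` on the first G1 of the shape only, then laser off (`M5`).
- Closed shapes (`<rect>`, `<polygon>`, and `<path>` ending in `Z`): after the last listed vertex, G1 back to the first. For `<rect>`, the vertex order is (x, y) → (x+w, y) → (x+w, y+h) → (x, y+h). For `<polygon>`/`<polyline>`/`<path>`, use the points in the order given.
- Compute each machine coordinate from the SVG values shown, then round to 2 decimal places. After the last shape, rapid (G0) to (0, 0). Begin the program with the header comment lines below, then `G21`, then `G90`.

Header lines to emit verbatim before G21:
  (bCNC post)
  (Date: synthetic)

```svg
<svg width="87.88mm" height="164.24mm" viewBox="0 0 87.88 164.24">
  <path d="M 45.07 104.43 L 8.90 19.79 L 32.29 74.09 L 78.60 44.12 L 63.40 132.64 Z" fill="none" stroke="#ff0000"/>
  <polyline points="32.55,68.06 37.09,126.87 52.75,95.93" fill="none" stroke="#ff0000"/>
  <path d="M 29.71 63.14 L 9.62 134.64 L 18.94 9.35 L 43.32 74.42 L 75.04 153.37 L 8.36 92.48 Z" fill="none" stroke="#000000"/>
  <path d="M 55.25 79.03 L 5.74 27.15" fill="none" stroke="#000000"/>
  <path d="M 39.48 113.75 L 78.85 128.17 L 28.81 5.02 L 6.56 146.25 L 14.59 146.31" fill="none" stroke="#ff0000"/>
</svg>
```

1 u = 1 mm; y_m = 164.24 − y.

[1] `<path>` closed polygon, #ff0000→score S485 F2521: (45.07,59.81) → (8.90,144.45) → (32.29,90.15) → (78.60,120.12) → (63.40,31.60) → (45.07,59.81) (closed)

[2] `<polyline>` open polyline, #ff0000→score S485 F2521: (32.55,96.18) → (37.09,37.37) → (52.75,68.31)

[3] `<path>` closed polygon, #000000→cut S931 F731: (29.71,101.10) → (9.62,29.60) → (18.94,154.89) → (43.32,89.82) → (75.04,10.87) → (8.36,71.76) → (29.71,101.10) (closed)

[4] `<path>` line segment, #000000→cut S931 F731: (55.25,85.21) → (5.74,137.09)

[5] `<path>` open polyline, #ff0000→score S485 F2521: (39.48,50.49) → (78.85,36.07) → (28.81,159.22) → (6.56,17.99) → (14.59,17.93)

(bCNC post)
(Date: synthetic)
G21
G90
G0 X45.07 Y59.81
M3 S485
G1 X8.90 Y144.45 F2521
G1 X32.29 Y90.15
G1 X78.60 Y120.12
G1 X63.40 Y31.60
G1 X45.07 Y59.81
M5
G0 X32.55 Y96.18
M3 S485
G1 X37.09 Y37.37 F2521
G1 X52.75 Y68.31
M5
G0 X29.71 Y101.10
M3 S931
G1 X9.62 Y29.60 F731
G1 X18.94 Y154.89
G1 X43.32 Y89.82
G1 X75.04 Y10.87
G1 X8.36 Y71.76
G1 X29.71 Y101.10
M5
G0 X55.25 Y85.21
M3 S931
G1 X5.74 Y137.09 F731
M5
G0 X39.48 Y50.49
M3 S485
G1 X78.85 Y36.07 F2521
G1 X28.81 Y159.22
G1 X6.56 Y17.99
G1 X14.59 Y17.93
M5
G0 X0.00 Y0.00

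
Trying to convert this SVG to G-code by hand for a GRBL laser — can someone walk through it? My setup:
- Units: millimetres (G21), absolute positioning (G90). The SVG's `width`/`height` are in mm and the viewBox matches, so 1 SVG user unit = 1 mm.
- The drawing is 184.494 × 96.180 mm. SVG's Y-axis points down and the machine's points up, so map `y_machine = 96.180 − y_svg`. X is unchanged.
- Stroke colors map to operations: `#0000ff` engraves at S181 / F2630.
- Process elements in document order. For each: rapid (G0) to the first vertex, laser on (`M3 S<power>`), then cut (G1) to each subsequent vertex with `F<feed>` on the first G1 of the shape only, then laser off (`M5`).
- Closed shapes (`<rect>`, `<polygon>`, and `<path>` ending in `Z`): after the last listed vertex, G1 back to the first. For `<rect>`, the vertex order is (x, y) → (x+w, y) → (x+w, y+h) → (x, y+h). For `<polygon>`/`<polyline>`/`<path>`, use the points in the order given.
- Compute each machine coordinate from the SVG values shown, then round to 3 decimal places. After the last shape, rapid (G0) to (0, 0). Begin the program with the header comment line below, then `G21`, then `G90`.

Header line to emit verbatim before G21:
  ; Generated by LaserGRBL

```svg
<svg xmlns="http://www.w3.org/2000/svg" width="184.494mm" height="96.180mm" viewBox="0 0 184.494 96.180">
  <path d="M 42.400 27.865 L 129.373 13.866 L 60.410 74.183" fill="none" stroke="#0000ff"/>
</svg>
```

; Generated by LaserGRBL
G21
G90
G0 X42.400 Y68.315
M3 S181
G1 X129.373 Y82.314 F2630
G1 X60.410 Y21.997
M5
G0 X0.000 Y0.000

viewBox `0 0 184.494 96.180` with mm width/height → 1 unit = 1 mm. Flip: y_m = 96.180 − y_svg.

**Shape 1** — `<path>` open polyline, stroke `#0000ff` → engrave (S181, F2630). Machine vertices: (42.400,68.315) → (129.373,82.314) → (60.410,21.997). Open path.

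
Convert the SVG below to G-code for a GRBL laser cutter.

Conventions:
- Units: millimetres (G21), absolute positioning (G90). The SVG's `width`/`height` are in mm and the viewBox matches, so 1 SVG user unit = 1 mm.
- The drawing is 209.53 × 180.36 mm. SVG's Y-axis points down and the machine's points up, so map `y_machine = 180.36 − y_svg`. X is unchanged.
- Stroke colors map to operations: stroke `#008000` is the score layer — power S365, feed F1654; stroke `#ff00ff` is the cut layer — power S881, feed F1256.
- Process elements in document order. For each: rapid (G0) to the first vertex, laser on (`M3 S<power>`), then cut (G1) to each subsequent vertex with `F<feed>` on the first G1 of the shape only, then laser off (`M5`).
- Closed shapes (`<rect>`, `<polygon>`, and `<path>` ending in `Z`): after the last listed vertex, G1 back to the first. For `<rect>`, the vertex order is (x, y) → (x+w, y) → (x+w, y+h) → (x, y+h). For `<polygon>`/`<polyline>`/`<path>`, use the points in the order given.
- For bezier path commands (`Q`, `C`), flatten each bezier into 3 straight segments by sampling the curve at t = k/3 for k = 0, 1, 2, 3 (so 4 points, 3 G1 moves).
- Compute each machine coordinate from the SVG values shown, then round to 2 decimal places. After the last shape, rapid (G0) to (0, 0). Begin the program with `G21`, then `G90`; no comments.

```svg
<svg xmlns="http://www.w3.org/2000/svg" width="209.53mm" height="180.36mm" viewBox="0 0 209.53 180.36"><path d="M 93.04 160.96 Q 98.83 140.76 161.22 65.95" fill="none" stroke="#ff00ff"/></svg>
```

viewBox `0 0 209.53 180.36` with mm width/height → 1 unit = 1 mm. Flip: y_m = 180.36 − y_svg.

**Shape 1** — `<path>` quadratic bezier, stroke `#ff00ff` → cut (S881, F1256). Control points (SVG): P0=(93.04,160.96), P1=(98.83,140.76), P2=(161.22,65.95); sampled at t=k/3. Machine vertices: (93.04,19.40) → (103.19,38.93) → (125.92,70.60) → (161.22,114.41). Open path.

G21
G90
G0 X93.04 Y19.40
M3 S881
G1 X103.19 Y38.93 F1256
G1 X125.92 Y70.60
G1 X161.22 Y114.41
M5
G0 X0.00 Y0.00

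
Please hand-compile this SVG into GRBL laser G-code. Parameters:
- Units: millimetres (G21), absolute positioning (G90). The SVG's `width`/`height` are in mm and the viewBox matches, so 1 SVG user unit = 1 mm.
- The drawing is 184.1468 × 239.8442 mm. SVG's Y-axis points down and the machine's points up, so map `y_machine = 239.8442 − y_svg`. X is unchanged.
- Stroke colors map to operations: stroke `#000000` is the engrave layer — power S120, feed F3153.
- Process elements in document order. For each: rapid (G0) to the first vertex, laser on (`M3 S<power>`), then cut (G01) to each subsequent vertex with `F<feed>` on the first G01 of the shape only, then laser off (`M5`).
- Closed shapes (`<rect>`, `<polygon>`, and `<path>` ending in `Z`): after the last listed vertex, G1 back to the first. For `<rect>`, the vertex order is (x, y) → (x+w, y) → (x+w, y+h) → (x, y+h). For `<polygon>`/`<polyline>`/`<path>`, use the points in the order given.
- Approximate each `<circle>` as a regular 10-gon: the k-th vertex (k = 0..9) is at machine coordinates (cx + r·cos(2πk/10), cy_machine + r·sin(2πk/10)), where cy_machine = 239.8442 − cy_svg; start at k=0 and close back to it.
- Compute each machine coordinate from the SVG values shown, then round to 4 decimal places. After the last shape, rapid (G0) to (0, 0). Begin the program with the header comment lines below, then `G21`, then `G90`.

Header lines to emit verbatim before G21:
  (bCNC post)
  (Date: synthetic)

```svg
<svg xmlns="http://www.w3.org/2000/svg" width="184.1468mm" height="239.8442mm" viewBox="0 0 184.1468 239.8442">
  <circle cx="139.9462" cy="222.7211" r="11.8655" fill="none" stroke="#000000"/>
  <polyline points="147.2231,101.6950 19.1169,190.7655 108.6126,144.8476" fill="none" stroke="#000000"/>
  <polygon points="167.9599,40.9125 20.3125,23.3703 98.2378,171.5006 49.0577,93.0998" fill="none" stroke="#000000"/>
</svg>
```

(bCNC post)
(Date: synthetic)
G21
G90
G0 X151.8117 Y17.1231
M3 S120
G01 X149.5456 Y24.0975 F3153
G01 X143.6128 Y28.4079
G01 X136.2796 Y28.4079
G01 X130.3468 Y24.0975
G01 X128.0807 Y17.1231
G01 X130.3468 Y10.1487
G01 X136.2796 Y5.8383
G01 X143.6128 Y5.8383
G01 X149.5456 Y10.1487
G01 X151.8117 Y17.1231
M5
G0 X147.2231 Y138.1492
M3 S120
G01 X19.1169 Y49.0787 F3153
G01 X108.6126 Y94.9966
M5
G0 X167.9599 Y198.9317
M3 S120
G01 X20.3125 Y216.4739 F3153
G01 X98.2378 Y68.3436
G01 X49.0577 Y146.7444
G01 X167.9599 Y198.9317
M5
G0 X0.0000 Y0.0000

viewBox `0 0 184.1468 239.8442` with mm width/height → 1 unit = 1 mm. Flip: y_m = 239.8442 − y_svg.

**Shape 1** — `<circle>` circle, stroke `#000000` → engrave (S120, F3153). Machine vertices: (151.8117,17.1231) → (149.5456,24.0975) → (143.6128,28.4079) → (136.2796,28.4079) → (130.3468,24.0975) → (128.0807,17.1231) → (130.3468,10.1487) → (136.2796,5.8383) → (143.6128,5.8383) → (149.5456,10.1487) → (151.8117,17.1231). Closed: final G1 returns to the first vertex.

**Shape 2** — `<polyline>` open polyline, stroke `#000000` → engrave (S120, F3153). Machine vertices: (147.2231,138.1492) → (19.1169,49.0787) → (108.6126,94.9966). Open path.

**Shape 3** — `<polygon>` closed polygon, stroke `#000000` → engrave (S120, F3153). Machine vertices: (167.9599,198.9317) → (20.3125,216.4739) → (98.2378,68.3436) → (49.0577,146.7444) → (167.9599,198.9317). Closed: final G1 returns to the first vertex.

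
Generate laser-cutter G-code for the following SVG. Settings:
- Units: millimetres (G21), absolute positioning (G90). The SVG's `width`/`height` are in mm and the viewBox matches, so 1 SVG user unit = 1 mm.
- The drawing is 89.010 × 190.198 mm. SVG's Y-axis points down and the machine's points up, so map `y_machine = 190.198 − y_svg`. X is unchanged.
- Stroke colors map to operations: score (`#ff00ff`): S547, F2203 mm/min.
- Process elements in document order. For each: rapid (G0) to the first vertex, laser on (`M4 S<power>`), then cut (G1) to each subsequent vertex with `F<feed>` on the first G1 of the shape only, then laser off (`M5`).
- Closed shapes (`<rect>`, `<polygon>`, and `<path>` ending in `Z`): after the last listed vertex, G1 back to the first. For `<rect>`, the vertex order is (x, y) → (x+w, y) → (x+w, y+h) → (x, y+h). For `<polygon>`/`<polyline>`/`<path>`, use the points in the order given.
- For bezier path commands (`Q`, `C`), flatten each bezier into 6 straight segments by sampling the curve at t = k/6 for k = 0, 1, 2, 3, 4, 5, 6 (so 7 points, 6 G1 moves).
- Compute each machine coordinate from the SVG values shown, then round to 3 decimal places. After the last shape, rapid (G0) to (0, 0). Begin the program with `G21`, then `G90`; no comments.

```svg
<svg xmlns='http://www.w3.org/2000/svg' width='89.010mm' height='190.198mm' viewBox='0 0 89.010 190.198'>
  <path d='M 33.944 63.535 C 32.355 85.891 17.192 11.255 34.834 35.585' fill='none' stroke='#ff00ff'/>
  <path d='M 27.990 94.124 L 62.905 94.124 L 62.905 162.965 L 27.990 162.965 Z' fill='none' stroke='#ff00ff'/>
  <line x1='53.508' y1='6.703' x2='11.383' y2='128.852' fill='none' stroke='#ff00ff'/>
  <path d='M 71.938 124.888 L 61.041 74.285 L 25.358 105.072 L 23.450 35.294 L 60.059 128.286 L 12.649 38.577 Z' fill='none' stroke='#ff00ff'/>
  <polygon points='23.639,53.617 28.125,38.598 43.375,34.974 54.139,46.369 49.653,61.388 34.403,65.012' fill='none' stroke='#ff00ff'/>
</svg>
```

G21
G90
G0 X33.944 Y126.663
M4 S547
G1 X32.233 Y122.660 F2203
G1 X29.548 Y129.380
G1 X27.177 Y141.378
G1 X26.409 Y153.212
G1 X28.532 Y159.438
G1 X34.834 Y154.613
M5
G0 X27.990 Y96.074
M4 S547
G1 X62.905 Y96.074 F2203
G1 X62.905 Y27.233
G1 X27.990 Y27.233
G1 X27.990 Y96.074
M5
G0 X53.508 Y183.495
M4 S547
G1 X11.383 Y61.346 F2203
M5
G0 X71.938 Y65.310
M4 S547
G1 X61.041 Y115.913 F2203
G1 X25.358 Y85.126
G1 X23.450 Y154.904
G1 X60.059 Y61.912
G1 X12.649 Y151.621
G1 X71.938 Y65.310
M5
G0 X23.639 Y136.581
M4 S547
G1 X28.125 Y151.600 F2203
G1 X43.375 Y155.224
G1 X54.139 Y143.829
G1 X49.653 Y128.810
G1 X34.403 Y125.186
G1 X23.639 Y136.581
M5
G0 X0.000 Y0.000

Since the viewBox matches the mm dimensions, user units are millimetres directly. The only transform is the Y-flip y_m = 190.198 − y_svg.

Shape 1 is a cubic bezier drawn with `<path>`. Its stroke #ff00ff means score at S547, F2203. After flipping Y the toolpath is (33.944,126.663) → (32.233,122.660) → (29.548,129.380) → (27.177,141.378) → (26.409,153.212) → (28.532,159.438) → (34.834,154.613).

Shape 2 is a rectangle drawn with `<path>`. Its stroke #ff00ff means score at S547, F2203. After flipping Y the toolpath is (27.990,96.074) → (62.905,96.074) → (62.905,27.233) → (27.990,27.233) → (27.990,96.074), returning to the start.

Shape 3 is a line segment drawn with `<line>`. Its stroke #ff00ff means score at S547, F2203. After flipping Y the toolpath is (53.508,183.495) → (11.383,61.346).

Shape 4 is a closed polygon drawn with `<path>`. Its stroke #ff00ff means score at S547, F2203. After flipping Y the toolpath is (71.938,65.310) → (61.041,115.913) → (25.358,85.126) → (23.450,154.904) → (60.059,61.912) → (12.649,151.621) → (71.938,65.310), returning to the start.

Shape 5 is a regular polygon drawn with `<polygon>`. Its stroke #ff00ff means score at S547, F2203. After flipping Y the toolpath is (23.639,136.581) → (28.125,151.600) → (43.375,155.224) → (54.139,143.829) → (49.653,128.810) → (34.403,125.186) → (23.639,136.581), returning to the start.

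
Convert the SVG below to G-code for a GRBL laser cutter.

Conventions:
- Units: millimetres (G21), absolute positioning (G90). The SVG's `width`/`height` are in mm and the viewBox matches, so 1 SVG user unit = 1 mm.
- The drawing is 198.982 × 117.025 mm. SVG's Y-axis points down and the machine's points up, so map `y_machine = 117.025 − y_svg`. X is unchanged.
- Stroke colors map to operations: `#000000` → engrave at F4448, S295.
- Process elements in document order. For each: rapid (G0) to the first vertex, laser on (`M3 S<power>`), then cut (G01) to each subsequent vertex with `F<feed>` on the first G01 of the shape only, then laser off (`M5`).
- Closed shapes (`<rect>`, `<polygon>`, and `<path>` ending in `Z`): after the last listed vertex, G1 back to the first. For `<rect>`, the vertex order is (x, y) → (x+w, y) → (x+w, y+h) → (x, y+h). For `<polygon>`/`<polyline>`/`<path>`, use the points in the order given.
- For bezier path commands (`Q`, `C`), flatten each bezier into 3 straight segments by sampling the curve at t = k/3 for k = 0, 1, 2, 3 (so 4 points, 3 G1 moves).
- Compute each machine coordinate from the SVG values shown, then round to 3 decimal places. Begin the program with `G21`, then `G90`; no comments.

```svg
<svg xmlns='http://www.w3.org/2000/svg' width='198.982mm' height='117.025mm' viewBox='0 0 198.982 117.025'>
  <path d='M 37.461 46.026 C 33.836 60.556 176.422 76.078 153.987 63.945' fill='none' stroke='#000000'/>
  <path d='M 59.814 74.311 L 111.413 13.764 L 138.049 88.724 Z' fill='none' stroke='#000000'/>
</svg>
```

Since the viewBox matches the mm dimensions, user units are millimetres directly. The only transform is the Y-flip y_m = 117.025 − y_svg.

Shape 1 is a cubic bezier drawn with `<path>`. Its stroke #000000 means engrave at S295, F4448. After flipping Y the toolpath is (37.461,70.999) → (71.046,57.199) → (132.942,49.104) → (153.987,53.080).

Shape 2 is a regular polygon drawn with `<path>`. Its stroke #000000 means engrave at S295, F4448. After flipping Y the toolpath is (59.814,42.714) → (111.413,103.261) → (138.049,28.301) → (59.814,42.714), returning to the start.

G21
G90
G0 X37.461 Y70.999
M3 S295
G01 X71.046 Y57.199 F4448
G01 X132.942 Y49.104
G01 X153.987 Y53.080
M5
G0 X59.814 Y42.714
M3 S295
G01 X111.413 Y103.261 F4448
G01 X138.049 Y28.301
G01 X59.814 Y42.714
M5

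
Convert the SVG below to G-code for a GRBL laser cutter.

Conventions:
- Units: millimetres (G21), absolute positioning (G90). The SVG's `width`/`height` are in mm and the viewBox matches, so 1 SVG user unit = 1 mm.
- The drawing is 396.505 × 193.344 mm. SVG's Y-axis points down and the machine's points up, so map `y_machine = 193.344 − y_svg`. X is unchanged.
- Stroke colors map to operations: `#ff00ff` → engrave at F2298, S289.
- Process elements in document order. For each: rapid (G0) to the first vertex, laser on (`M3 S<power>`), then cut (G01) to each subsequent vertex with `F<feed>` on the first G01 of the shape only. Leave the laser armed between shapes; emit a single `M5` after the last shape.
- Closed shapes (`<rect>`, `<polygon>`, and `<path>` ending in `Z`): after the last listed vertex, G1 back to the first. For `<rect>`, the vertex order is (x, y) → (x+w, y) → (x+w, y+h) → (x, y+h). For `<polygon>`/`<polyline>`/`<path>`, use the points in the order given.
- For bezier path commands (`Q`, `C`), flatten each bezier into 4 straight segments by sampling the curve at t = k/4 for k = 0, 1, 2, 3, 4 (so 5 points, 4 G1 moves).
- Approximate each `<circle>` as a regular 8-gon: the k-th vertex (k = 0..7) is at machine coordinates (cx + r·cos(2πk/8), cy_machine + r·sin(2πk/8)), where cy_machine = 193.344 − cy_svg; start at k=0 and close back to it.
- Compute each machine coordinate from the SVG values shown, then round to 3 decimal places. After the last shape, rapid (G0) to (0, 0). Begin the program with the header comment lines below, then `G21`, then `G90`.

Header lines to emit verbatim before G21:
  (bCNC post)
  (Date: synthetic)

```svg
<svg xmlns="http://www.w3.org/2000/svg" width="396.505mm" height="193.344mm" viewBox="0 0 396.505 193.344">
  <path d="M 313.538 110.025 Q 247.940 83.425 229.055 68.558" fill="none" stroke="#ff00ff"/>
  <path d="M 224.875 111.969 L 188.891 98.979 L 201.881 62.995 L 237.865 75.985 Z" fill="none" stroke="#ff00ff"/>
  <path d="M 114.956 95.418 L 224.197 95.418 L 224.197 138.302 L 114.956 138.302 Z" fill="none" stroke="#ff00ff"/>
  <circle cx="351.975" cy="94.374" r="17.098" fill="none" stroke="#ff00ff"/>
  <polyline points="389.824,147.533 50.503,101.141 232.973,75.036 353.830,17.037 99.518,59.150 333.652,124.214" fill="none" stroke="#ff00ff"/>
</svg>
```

1 u = 1 mm; y_m = 193.344 − y.

[1] `<path>` quadratic bezier, #ff00ff→engrave S289 F2298: (313.538,83.319) → (283.659,95.886) → (259.618,106.986) → (241.417,116.619) → (229.055,124.786)

[2] `<path>` regular polygon, #ff00ff→engrave S289 F2298: (224.875,81.375) → (188.891,94.365) → (201.881,130.349) → (237.865,117.359) → (224.875,81.375) (closed)

[3] `<path>` rectangle, #ff00ff→engrave S289 F2298: (114.956,97.926) → (224.197,97.926) → (224.197,55.042) → (114.956,55.042) → (114.956,97.926) (closed)

[4] `<circle>` circle, #ff00ff→engrave S289 F2298: (369.073,98.970) → (364.065,111.060) → (351.975,116.068) → (339.885,111.060) → (334.877,98.970) → (339.885,86.880) → (351.975,81.872) → (364.065,86.880) → (369.073,98.970) (closed)

[5] `<polyline>` open polyline, #ff00ff→engrave S289 F2298: (389.824,45.811) → (50.503,92.203) → (232.973,118.308) → (353.830,176.307) → (99.518,134.194) → (333.652,69.130)

(bCNC post)
(Date: synthetic)
G21
G90
G0 X313.538 Y83.319
M3 S289
G01 X283.659 Y95.886 F2298
G01 X259.618 Y106.986
G01 X241.417 Y116.619
G01 X229.055 Y124.786
G0 X224.875 Y81.375
M3 S289
G01 X188.891 Y94.365 F2298
G01 X201.881 Y130.349
G01 X237.865 Y117.359
G01 X224.875 Y81.375
G0 X114.956 Y97.926
M3 S289
G01 X224.197 Y97.926 F2298
G01 X224.197 Y55.042
G01 X114.956 Y55.042
G01 X114.956 Y97.926
G0 X369.073 Y98.970
M3 S289
G01 X364.065 Y111.060 F2298
G01 X351.975 Y116.068
G01 X339.885 Y111.060
G01 X334.877 Y98.970
G01 X339.885 Y86.880
G01 X351.975 Y81.872
G01 X364.065 Y86.880
G01 X369.073 Y98.970
G0 X389.824 Y45.811
M3 S289
G01 X50.503 Y92.203 F2298
G01 X232.973 Y118.308
G01 X353.830 Y176.307
G01 X99.518 Y134.194
G01 X333.652 Y69.130
M5
G0 X0.000 Y0.000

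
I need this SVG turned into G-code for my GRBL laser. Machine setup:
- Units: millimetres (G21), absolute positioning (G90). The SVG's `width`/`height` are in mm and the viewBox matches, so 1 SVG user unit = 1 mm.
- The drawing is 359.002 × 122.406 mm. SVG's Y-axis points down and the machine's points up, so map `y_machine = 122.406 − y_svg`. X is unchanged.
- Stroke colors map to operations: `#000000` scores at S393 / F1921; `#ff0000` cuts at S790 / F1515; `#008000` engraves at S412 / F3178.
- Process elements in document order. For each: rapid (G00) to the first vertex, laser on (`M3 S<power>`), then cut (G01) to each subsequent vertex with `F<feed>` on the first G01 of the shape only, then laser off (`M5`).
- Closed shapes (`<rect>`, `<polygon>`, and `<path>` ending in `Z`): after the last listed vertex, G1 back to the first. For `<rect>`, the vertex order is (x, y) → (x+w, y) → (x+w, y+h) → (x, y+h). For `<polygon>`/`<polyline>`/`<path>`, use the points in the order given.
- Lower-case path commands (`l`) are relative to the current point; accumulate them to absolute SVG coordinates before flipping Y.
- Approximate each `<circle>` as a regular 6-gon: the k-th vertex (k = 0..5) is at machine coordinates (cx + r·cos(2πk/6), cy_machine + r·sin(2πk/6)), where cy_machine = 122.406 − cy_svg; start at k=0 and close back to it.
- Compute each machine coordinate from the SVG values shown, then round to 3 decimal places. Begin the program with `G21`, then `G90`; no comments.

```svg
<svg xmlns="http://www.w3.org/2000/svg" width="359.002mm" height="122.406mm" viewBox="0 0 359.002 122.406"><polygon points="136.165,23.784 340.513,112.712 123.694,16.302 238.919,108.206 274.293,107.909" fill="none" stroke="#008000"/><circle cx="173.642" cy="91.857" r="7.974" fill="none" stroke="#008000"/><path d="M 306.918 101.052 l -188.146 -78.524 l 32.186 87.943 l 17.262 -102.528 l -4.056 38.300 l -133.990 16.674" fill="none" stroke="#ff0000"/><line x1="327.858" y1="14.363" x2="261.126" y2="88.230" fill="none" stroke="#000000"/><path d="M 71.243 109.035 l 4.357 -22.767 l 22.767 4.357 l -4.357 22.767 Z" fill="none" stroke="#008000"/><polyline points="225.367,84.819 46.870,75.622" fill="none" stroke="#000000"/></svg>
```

G21
G90
G00 X136.165 Y98.622
M3 S412
G01 X340.513 Y9.694 F3178
G01 X123.694 Y106.104
G01 X238.919 Y14.200
G01 X274.293 Y14.497
G01 X136.165 Y98.622
M5
G00 X181.616 Y30.549
M3 S412
G01 X177.629 Y37.455 F3178
G01 X169.655 Y37.455
G01 X165.668 Y30.549
G01 X169.655 Y23.643
G01 X177.629 Y23.643
G01 X181.616 Y30.549
M5
G00 X306.918 Y21.354
M3 S790
G01 X118.772 Y99.878 F1515
G01 X150.958 Y11.935
G01 X168.220 Y114.463
G01 X164.164 Y76.163
G01 X30.174 Y59.489
M5
G00 X327.858 Y108.043
M3 S393
G01 X261.126 Y34.176 F1921
M5
G00 X71.243 Y13.371
M3 S412
G01 X75.600 Y36.138 F3178
G01 X98.367 Y31.781
G01 X94.010 Y9.014
G01 X71.243 Y13.371
M5
G00 X225.367 Y37.587
M3 S393
G01 X46.870 Y46.784 F1921
M5

Since the viewBox matches the mm dimensions, user units are millimetres directly. The only transform is the Y-flip y_m = 122.406 − y_svg.

Shape 1 is a closed polygon drawn with `<polygon>`. Its stroke #008000 means engrave at S412, F3178. After flipping Y the toolpath is (136.165,98.622) → (340.513,9.694) → (123.694,106.104) → (238.919,14.200) → (274.293,14.497) → (136.165,98.622), returning to the start.

Shape 2 is a circle drawn with `<circle>`. Its stroke #008000 means engrave at S412, F3178. After flipping Y the toolpath is (181.616,30.549) → (177.629,37.455) → (169.655,37.455) → (165.668,30.549) → (169.655,23.643) → (177.629,23.643) → (181.616,30.549), returning to the start.

Shape 3 is a open polyline drawn with `<path>`. Its stroke #ff0000 means cut at S790, F1515. After flipping Y the toolpath is (306.918,21.354) → (118.772,99.878) → (150.958,11.935) → (168.220,114.463) → (164.164,76.163) → (30.174,59.489).

Shape 4 is a line segment drawn with `<line>`. Its stroke #000000 means score at S393, F1921. After flipping Y the toolpath is (327.858,108.043) → (261.126,34.176).

Shape 5 is a regular polygon drawn with `<path>`. Its stroke #008000 means engrave at S412, F3178. After flipping Y the toolpath is (71.243,13.371) → (75.600,36.138) → (98.367,31.781) → (94.010,9.014) → (71.243,13.371), returning to the start.

Shape 6 is a line segment drawn with `<polyline>`. Its stroke #000000 means score at S393, F1921. After flipping Y the toolpath is (225.367,37.587) → (46.870,46.784).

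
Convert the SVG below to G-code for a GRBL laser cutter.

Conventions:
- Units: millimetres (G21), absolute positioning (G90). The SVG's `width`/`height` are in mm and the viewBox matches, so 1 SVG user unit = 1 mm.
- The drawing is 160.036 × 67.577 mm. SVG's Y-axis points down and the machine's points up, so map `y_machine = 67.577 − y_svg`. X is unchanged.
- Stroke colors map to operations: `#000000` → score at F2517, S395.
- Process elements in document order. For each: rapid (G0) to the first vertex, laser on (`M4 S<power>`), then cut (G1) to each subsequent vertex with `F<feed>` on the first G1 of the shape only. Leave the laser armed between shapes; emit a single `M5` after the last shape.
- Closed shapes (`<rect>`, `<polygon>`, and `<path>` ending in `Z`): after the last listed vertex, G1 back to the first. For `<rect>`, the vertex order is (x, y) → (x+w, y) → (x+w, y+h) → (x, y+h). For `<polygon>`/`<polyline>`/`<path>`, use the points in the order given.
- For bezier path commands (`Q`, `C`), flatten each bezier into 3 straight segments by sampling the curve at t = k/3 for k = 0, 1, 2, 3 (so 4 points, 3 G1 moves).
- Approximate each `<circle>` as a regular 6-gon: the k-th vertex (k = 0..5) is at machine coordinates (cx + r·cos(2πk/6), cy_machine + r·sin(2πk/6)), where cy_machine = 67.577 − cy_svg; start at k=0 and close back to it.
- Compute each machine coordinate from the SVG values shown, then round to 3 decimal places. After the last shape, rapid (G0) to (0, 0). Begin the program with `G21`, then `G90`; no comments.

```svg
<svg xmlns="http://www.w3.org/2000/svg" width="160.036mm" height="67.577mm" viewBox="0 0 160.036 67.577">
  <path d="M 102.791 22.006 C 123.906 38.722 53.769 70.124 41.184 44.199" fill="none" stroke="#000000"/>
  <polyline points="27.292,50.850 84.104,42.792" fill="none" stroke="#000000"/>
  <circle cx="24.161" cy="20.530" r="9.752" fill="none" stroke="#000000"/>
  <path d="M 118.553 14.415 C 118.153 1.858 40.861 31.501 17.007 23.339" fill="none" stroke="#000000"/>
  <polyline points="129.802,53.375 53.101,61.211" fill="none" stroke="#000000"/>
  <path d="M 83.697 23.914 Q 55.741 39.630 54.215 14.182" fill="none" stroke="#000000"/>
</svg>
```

G21
G90
G0 X102.791 Y45.571
M4 S395
G1 X99.000 Y26.627 F2517
G1 X67.442 Y13.895
G1 X41.184 Y23.378
G0 X27.292 Y16.727
M4 S395
G1 X84.104 Y24.785 F2517
G0 X33.913 Y47.047
M4 S395
G1 X29.037 Y55.492 F2517
G1 X19.285 Y55.492
G1 X14.409 Y47.047
G1 X19.285 Y38.602
G1 X29.037 Y38.602
G1 X33.913 Y47.047
G0 X118.553 Y53.162
M4 S395
G1 X97.349 Y54.615 F2517
G1 X53.847 Y45.715
G1 X17.007 Y44.238
G0 X129.802 Y14.202
M4 S395
G1 X53.101 Y6.366 F2517
G0 X83.697 Y43.663
M4 S395
G1 X67.996 Y37.759 F2517
G1 X58.169 Y41.003
G1 X54.215 Y53.395
M5
G0 X0.000 Y0.000

viewBox `0 0 160.036 67.577` with mm width/height → 1 unit = 1 mm. Flip: y_m = 67.577 − y_svg.

**Shape 1** — `<path>` cubic bezier, stroke `#000000` → score (S395, F2517). Control points (SVG): P0=(102.791,22.006), P1=(123.906,38.722), P2=(53.769,70.124), P3=(41.184,44.199); sampled at t=k/3. Machine vertices: (102.791,45.571) → (99.000,26.627) → (67.442,13.895) → (41.184,23.378). Open path.

**Shape 2** — `<polyline>` line segment, stroke `#000000` → score (S395, F2517). Machine vertices: (27.292,16.727) → (84.104,24.785). Open path.

**Shape 3** — `<circle>` circle, stroke `#000000` → score (S395, F2517). Machine vertices: (33.913,47.047) → (29.037,55.492) → (19.285,55.492) → (14.409,47.047) → (19.285,38.602) → (29.037,38.602) → (33.913,47.047). Closed: final G1 returns to the first vertex.

**Shape 4** — `<path>` cubic bezier, stroke `#000000` → score (S395, F2517). Control points (SVG): P0=(118.553,14.415), P1=(118.153,1.858), P2=(40.861,31.501), P3=(17.007,23.339); sampled at t=k/3. Machine vertices: (118.553,53.162) → (97.349,54.615) → (53.847,45.715) → (17.007,44.238). Open path.

**Shape 5** — `<polyline>` line segment, stroke `#000000` → score (S395, F2517). Machine vertices: (129.802,14.202) → (53.101,6.366). Open path.

**Shape 6** — `<path>` quadratic bezier, stroke `#000000` → score (S395, F2517). Control points (SVG): P0=(83.697,23.914), P1=(55.741,39.630), P2=(54.215,14.182); sampled at t=k/3. Machine vertices: (83.697,43.663) → (67.996,37.759) → (58.169,41.003) → (54.215,53.395). Open path.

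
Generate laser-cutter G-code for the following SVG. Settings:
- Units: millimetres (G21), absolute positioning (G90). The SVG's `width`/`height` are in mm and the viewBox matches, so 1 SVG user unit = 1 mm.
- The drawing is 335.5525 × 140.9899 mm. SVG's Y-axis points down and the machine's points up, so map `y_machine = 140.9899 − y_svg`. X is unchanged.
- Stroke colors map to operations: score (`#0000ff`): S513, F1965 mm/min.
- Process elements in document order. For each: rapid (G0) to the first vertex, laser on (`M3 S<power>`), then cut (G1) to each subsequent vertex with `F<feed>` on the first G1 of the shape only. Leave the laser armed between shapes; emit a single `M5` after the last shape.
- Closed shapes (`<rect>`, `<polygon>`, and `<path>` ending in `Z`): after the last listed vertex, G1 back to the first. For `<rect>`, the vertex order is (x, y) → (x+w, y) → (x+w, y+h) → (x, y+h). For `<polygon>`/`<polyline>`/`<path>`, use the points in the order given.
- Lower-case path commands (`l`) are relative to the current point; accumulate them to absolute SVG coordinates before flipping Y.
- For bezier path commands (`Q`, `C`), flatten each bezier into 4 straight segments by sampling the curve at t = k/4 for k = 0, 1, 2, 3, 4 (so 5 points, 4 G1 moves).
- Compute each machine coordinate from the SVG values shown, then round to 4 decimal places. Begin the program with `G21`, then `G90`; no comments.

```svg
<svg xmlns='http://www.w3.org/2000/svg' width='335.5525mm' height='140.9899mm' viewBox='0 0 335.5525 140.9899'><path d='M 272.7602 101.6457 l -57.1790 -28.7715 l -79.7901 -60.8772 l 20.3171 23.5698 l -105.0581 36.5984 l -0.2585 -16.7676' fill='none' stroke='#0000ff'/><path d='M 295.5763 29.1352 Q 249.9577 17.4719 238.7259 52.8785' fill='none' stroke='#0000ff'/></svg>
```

G21
G90
G0 X272.7602 Y39.3442
M3 S513
G1 X215.5812 Y68.1157 F1965
G1 X135.7911 Y128.9929
G1 X156.1082 Y105.4231
G1 X51.0501 Y68.8247
G1 X50.7916 Y85.5923
G0 X295.5763 Y111.8547
M3 S513
G1 X274.9162 Y114.7445 F1965
G1 X258.5544 Y111.7505
G1 X246.4910 Y102.8728
G1 X238.7259 Y88.1114
M5

viewBox `0 0 335.5525 140.9899` with mm width/height → 1 unit = 1 mm. Flip: y_m = 140.9899 − y_svg.

**Shape 1** — `<path>` open polyline, stroke `#0000ff` → score (S513, F1965). Machine vertices: (272.7602,39.3442) → (215.5812,68.1157) → (135.7911,128.9929) → (156.1082,105.4231) → (51.0501,68.8247) → (50.7916,85.5923). Open path.

**Shape 2** — `<path>` quadratic bezier, stroke `#0000ff` → score (S513, F1965). Control points (SVG): P0=(295.5763,29.1352), P1=(249.9577,17.4719), P2=(238.7259,52.8785); sampled at t=k/4. Machine vertices: (295.5763,111.8547) → (274.9162,114.7445) → (258.5544,111.7505) → (246.4910,102.8728) → (238.7259,88.1114). Open path.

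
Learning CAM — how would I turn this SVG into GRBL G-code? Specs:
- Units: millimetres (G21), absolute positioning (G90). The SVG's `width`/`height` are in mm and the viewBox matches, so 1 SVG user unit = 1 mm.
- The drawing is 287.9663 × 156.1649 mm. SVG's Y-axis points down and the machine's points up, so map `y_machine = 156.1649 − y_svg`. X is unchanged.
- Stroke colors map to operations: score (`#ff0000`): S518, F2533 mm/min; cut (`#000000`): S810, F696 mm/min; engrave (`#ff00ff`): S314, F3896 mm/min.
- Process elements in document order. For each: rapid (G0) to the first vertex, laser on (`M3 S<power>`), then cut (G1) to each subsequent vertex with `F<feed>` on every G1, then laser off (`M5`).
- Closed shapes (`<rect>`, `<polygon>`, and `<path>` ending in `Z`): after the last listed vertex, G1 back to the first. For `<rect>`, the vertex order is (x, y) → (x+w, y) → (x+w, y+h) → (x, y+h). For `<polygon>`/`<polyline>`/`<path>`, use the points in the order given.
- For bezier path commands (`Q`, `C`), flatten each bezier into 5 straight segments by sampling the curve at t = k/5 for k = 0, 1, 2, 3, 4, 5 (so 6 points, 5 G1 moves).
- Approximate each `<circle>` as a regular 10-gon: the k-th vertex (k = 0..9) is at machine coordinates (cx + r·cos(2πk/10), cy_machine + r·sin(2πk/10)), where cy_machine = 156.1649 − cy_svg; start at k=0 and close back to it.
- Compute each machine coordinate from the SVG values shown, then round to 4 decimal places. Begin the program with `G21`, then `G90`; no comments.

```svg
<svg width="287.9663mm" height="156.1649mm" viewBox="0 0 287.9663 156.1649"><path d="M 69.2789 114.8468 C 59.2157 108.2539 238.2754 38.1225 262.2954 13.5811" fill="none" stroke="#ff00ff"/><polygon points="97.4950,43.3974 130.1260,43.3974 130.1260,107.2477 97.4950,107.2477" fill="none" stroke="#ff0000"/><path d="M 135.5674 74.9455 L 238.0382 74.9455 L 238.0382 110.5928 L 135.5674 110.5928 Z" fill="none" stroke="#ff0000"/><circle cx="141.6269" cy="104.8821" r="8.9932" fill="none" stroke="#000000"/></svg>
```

G21
G90
G0 X69.2789 Y41.3181
M3 S314
G1 X83.1824 Y52.0254 F3896
G1 X125.9556 Y72.7438 F3896
G1 X181.0788 Y98.2351 F3896
G1 X232.0319 Y123.2612 F3896
G1 X262.2954 Y142.5838 F3896
M5
G0 X97.4950 Y112.7675
M3 S518
G1 X130.1260 Y112.7675 F2533
G1 X130.1260 Y48.9172 F2533
G1 X97.4950 Y48.9172 F2533
G1 X97.4950 Y112.7675 F2533
M5
G0 X135.5674 Y81.2194
M3 S518
G1 X238.0382 Y81.2194 F2533
G1 X238.0382 Y45.5721 F2533
G1 X135.5674 Y45.5721 F2533
G1 X135.5674 Y81.2194 F2533
M5
G0 X150.6201 Y51.2828
M3 S810
G1 X148.9026 Y56.5689 F696
G1 X144.4060 Y59.8358 F696
G1 X138.8478 Y59.8358 F696
G1 X134.3512 Y56.5689 F696
G1 X132.6337 Y51.2828 F696
G1 X134.3512 Y45.9967 F696
G1 X138.8478 Y42.7298 F696
G1 X144.4060 Y42.7298 F696
G1 X148.9026 Y45.9967 F696
G1 X150.6201 Y51.2828 F696
M5

Since the viewBox matches the mm dimensions, user units are millimetres directly. The only transform is the Y-flip y_m = 156.1649 − y_svg.

Shape 1 is a cubic bezier drawn with `<path>`. Its stroke #ff00ff means engrave at S314, F3896. After flipping Y the toolpath is (69.2789,41.3181) → (83.1824,52.0254) → (125.9556,72.7438) → (181.0788,98.2351) → (232.0319,123.2612) → (262.2954,142.5838).

Shape 2 is a rectangle drawn with `<polygon>`. Its stroke #ff0000 means score at S518, F2533. After flipping Y the toolpath is (97.4950,112.7675) → (130.1260,112.7675) → (130.1260,48.9172) → (97.4950,48.9172) → (97.4950,112.7675), returning to the start.

Shape 3 is a rectangle drawn with `<path>`. Its stroke #ff0000 means score at S518, F2533. After flipping Y the toolpath is (135.5674,81.2194) → (238.0382,81.2194) → (238.0382,45.5721) → (135.5674,45.5721) → (135.5674,81.2194), returning to the start.

Shape 4 is a circle drawn with `<circle>`. Its stroke #000000 means cut at S810, F696. After flipping Y the toolpath is (150.6201,51.2828) → (148.9026,56.5689) → (144.4060,59.8358) → (138.8478,59.8358) → (134.3512,56.5689) → (132.6337,51.2828) → (134.3512,45.9967) → (138.8478,42.7298) → (144.4060,42.7298) → (148.9026,45.9967) → (150.6201,51.2828), returning to the start.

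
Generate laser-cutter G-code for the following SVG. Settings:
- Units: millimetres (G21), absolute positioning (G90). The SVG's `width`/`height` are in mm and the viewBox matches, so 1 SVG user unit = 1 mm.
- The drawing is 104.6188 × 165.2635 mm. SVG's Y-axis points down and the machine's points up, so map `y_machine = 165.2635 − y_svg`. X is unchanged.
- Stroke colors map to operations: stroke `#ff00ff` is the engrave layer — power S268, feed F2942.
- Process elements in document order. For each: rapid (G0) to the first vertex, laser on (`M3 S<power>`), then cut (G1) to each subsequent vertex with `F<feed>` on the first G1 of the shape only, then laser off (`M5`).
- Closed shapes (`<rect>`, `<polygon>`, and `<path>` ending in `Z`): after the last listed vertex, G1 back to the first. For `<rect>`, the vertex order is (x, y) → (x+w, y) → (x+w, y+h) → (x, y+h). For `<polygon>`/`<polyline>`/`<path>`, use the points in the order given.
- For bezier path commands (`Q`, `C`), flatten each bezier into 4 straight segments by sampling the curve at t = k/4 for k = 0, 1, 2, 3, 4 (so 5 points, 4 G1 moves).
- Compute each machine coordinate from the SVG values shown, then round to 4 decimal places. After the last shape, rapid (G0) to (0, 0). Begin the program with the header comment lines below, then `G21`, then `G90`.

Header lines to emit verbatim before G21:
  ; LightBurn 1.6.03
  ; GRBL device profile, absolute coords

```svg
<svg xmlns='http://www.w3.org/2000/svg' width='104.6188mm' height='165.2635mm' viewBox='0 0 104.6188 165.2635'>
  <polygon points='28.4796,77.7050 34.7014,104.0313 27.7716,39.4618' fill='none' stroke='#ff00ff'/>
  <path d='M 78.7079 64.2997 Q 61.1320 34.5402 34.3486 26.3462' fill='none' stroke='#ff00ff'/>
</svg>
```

Since the viewBox matches the mm dimensions, user units are millimetres directly. The only transform is the Y-flip y_m = 165.2635 − y_svg.

Shape 1 is a closed polygon drawn with `<polygon>`. Its stroke #ff00ff means engrave at S268, F2942. After flipping Y the toolpath is (28.4796,87.5585) → (34.7014,61.2322) → (27.7716,125.8017) → (28.4796,87.5585), returning to the start.

Shape 2 is a quadratic bezier drawn with `<path>`. Its stroke #ff00ff means engrave at S268, F2942. After flipping Y the toolpath is (78.7079,100.9638) → (69.3445,114.4957) → (58.8301,125.3319) → (47.1648,133.4725) → (34.3486,138.9173).

; LightBurn 1.6.03
; GRBL device profile, absolute coords
G21
G90
G0 X28.4796 Y87.5585
M3 S268
G1 X34.7014 Y61.2322 F2942
G1 X27.7716 Y125.8017
G1 X28.4796 Y87.5585
M5
G0 X78.7079 Y100.9638
M3 S268
G1 X69.3445 Y114.4957 F2942
G1 X58.8301 Y125.3319
G1 X47.1648 Y133.4725
G1 X34.3486 Y138.9173
M5
G0 X0.0000 Y0.0000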